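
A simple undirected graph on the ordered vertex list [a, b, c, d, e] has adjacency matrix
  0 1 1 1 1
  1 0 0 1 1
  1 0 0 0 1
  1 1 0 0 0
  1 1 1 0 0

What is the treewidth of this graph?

2

A width-2 tree decomposition is:
Bags: B1 = {a, b, d}  B2 = {a, b, e}  B3 = {a, c, e}
Tree: B1–B2, B2–B3
Every bag has size at most 3, so the width is 3 − 1 = 2 and tw(G) ≤ 2. On the other hand G contains the 3-clique {a, b, d}. A clique must lie in a single bag of any decomposition, so no decomposition can have width below 2. Hence tw(G) = 2 exactly.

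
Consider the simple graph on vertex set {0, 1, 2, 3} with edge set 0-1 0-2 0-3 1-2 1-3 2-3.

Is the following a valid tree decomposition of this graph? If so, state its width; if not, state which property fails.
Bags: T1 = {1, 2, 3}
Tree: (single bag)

A tree decomposition must satisfy three properties: every vertex lies in some bag; for every edge, both endpoints lie together in some bag; and for every vertex, the bags containing it form a connected subtree. Here vertex 0 appears in no bag, so the decomposition is invalid.

No — vertex 0 appears in no bag.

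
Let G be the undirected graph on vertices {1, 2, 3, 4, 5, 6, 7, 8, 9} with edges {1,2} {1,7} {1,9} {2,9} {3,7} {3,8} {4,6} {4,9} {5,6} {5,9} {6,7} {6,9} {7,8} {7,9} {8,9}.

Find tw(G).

2

A width-2 tree decomposition is:
Bags: B1 = {7, 8, 9}  B2 = {3, 7, 8}  B3 = {1, 7, 9}  B4 = {6, 7, 9}  B5 = {5, 6, 9}  B6 = {4, 6, 9}  B7 = {1, 2, 9}
Tree: B1–B2, B1–B3, B1–B4, B4–B5, B5–B6, B3–B7
The largest bag has 3 vertices, giving width 2; this decomposition certifies tw(G) ≤ 2. For the lower bound, the 3 vertices {7, 8, 9} are pairwise adjacent, and any tree decomposition puts a clique entirely inside one bag — forcing width ≥ 2. Combining the bounds, tw(G) = 2.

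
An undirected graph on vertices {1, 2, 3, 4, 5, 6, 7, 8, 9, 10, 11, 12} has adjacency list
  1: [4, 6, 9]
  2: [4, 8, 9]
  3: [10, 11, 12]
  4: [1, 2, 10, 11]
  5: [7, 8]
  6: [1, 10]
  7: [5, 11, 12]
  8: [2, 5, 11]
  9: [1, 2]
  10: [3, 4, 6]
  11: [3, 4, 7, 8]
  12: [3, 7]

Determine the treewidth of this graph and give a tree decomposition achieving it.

Treewidth 3.
One optimal decomposition is:
Bags: B1 = {5, 7, 8, 12}  B2 = {7, 8, 11, 12}  B3 = {3, 8, 11, 12}  B4 = {2, 3, 8, 11}  B5 = {2, 3, 4, 11}  B6 = {2, 3, 4, 10}  B7 = {2, 4, 9, 10}  B8 = {1, 4, 9, 10}  B9 = {1, 6, 9, 10}
Tree: B1–B2, B2–B3, B3–B4, B4–B5, B5–B6, B6–B7, B7–B8, B8–B9

The largest bag has 4 vertices, giving width 3; this decomposition certifies tw(G) ≤ 3. For the lower bound: the 4 vertex sets {5,7,12}, {8}, {11}, {2,3,4,10} are disjoint, each induces a connected subgraph, and every pair is joined by at least one edge of G. Contracting each set to a single vertex therefore yields K_{4} as a minor, and since treewidth is minor-monotone, tw(G) ≥ tw(K_{4}) = 3. Therefore the treewidth is 3.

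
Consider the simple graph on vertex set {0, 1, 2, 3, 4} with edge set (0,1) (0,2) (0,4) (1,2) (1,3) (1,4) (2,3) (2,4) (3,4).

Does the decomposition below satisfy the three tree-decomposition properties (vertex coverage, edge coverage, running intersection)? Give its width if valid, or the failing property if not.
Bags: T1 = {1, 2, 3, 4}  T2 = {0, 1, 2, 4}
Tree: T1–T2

Yes; width 3.

Checking the three conditions: (i) the bags cover all of {0, 1, 2, 3, 4}; (ii) for each edge, some bag contains both endpoints; (iii) the bags containing any fixed vertex form a subtree. All hold, so the decomposition is valid with width 4 − 1 = 3.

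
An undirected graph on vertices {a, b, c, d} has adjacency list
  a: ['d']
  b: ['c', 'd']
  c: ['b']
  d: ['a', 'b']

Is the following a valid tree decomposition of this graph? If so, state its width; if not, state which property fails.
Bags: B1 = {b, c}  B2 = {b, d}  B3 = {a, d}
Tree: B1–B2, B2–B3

Yes; width 1.

Every vertex of G appears in some bag (union = {a, b, c, d}); every edge is covered by a bag; and for each vertex v the set of bags containing v is connected in the bag tree. The decomposition is therefore valid. The largest bag has 2 vertices, so the width is 1.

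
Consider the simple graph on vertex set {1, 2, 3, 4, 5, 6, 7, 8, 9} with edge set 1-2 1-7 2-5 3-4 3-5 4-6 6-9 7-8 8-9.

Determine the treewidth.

2

A width-2 tree decomposition is:
Bags: B1 = {1, 2, 5}  B2 = {1, 3, 5}  B3 = {1, 3, 4}  B4 = {1, 4, 6}  B5 = {1, 6, 9}  B6 = {1, 8, 9}  B7 = {1, 7, 8}
Tree: B1–B2, B2–B3, B3–B4, B4–B5, B5–B6, B6–B7
Each bag holds 3 vertices, so the decomposition has width 2, which upper-bounds the treewidth. Since 1–2–5–3–4–6–9–8–7–1 is a cycle in G, G is not acyclic. Forests are exactly the graphs of treewidth ≤ 1, so tw(G) ≥ 2. The upper and lower bounds meet at 2, so that is the treewidth.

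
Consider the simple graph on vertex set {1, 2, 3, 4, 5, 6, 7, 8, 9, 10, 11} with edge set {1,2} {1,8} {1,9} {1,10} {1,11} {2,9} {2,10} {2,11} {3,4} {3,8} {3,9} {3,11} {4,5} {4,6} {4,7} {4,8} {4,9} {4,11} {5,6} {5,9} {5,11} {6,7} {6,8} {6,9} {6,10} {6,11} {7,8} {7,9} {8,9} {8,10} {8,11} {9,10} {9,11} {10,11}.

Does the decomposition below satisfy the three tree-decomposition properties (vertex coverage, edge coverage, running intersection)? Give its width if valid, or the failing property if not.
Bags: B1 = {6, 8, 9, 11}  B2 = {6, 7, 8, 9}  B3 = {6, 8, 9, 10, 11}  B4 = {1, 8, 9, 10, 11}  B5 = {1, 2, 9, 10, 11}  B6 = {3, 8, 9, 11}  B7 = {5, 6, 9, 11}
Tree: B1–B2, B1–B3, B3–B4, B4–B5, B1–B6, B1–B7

No — vertex 4 appears in no bag.

A tree decomposition must satisfy three properties: every vertex lies in some bag; for every edge, both endpoints lie together in some bag; and for every vertex, the bags containing it form a connected subtree. Here vertex 4 appears in no bag, so the decomposition is invalid.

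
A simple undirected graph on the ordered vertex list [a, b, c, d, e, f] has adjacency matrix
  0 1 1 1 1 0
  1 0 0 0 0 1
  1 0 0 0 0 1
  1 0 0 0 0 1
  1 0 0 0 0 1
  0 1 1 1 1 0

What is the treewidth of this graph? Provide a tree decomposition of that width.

The largest bag has 3 vertices, giving width 2; this decomposition certifies tw(G) ≤ 2. The edges f–e–a–b–f form a cycle, so G is not a tree and its treewidth is at least 2. Combining the bounds, tw(G) = 2.

Treewidth 2.
One optimal decomposition is:
Bags: B1 = {a, e, f}  B2 = {a, b, f}  B3 = {a, c, f}  B4 = {a, d, f}
Tree: B1–B2, B2–B3, B3–B4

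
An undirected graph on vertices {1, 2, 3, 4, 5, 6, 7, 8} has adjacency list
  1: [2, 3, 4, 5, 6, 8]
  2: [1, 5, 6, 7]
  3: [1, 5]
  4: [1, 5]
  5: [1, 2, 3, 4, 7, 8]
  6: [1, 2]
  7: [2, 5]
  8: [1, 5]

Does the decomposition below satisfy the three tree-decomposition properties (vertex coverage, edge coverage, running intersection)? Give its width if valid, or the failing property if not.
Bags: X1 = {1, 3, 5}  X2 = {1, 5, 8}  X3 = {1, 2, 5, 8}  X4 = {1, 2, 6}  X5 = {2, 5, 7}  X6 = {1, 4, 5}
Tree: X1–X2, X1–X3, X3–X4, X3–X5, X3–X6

No — bags containing vertex 8 are not connected in the tree.

A tree decomposition must satisfy three properties: every vertex lies in some bag; for every edge, both endpoints lie together in some bag; and for every vertex, the bags containing it form a connected subtree. Here bags containing vertex 8 are not connected in the tree, so the decomposition is invalid.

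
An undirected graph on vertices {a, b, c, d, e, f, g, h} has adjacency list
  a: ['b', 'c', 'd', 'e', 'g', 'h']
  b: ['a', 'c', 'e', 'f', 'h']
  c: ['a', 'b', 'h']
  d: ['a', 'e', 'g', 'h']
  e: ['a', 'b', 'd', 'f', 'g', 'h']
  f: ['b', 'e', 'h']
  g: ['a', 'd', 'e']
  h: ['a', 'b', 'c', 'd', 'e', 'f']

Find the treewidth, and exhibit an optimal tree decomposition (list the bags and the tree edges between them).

Treewidth 3.
Bags: B1 = {a, d, e, h}  B2 = {a, d, e, g}  B3 = {a, b, e, h}  B4 = {a, b, c, h}  B5 = {b, e, f, h}
Tree: B1–B2, B1–B3, B3–B4, B3–B5

Every bag has size at most 4, so the width is 4 − 1 = 3 and tw(G) ≤ 3. On the other hand G contains the 4-clique {a, d, e, g}. A clique must lie in a single bag of any decomposition, so no decomposition can have width below 3. Therefore the treewidth is 3.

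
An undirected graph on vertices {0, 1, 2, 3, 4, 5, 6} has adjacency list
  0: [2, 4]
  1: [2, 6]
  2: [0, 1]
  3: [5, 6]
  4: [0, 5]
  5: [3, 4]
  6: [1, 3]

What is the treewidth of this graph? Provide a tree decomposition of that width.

The largest bag has 3 vertices, giving width 2; this decomposition certifies tw(G) ≤ 2. The edges 3–5–4–0–2–1–6–3 form a cycle, so G is not a tree and its treewidth is at least 2. Therefore the treewidth is 2.

Treewidth 2.
One optimal decomposition is:
Bags: B1 = {3, 4, 5}  B2 = {0, 3, 4}  B3 = {0, 2, 3}  B4 = {1, 2, 3}  B5 = {1, 3, 6}
Tree: B1–B2, B2–B3, B3–B4, B4–B5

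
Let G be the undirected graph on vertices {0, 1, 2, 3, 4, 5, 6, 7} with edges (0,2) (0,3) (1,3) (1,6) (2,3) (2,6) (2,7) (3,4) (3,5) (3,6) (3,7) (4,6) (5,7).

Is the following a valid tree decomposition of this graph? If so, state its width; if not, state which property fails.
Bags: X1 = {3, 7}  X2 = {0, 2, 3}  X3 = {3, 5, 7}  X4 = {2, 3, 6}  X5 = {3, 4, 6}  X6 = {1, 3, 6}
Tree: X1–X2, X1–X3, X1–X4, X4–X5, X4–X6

No — edge (2,7) lies in no bag.

A tree decomposition must satisfy three properties: every vertex lies in some bag; for every edge, both endpoints lie together in some bag; and for every vertex, the bags containing it form a connected subtree. Here edge (2,7) lies in no bag, so the decomposition is invalid.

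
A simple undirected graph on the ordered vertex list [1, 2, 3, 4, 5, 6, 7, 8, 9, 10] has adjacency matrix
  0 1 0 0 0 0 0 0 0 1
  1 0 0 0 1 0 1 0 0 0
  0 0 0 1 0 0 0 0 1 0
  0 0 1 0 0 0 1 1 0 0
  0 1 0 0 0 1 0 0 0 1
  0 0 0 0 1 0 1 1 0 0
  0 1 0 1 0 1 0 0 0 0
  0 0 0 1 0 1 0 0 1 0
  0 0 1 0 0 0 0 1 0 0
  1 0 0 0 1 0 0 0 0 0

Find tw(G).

A width-2 tree decomposition is:
Bags: B1 = {3, 8, 9}  B2 = {3, 4, 8}  B3 = {4, 6, 8}  B4 = {4, 6, 7}  B5 = {5, 6, 7}  B6 = {2, 5, 7}  B7 = {2, 5, 10}  B8 = {1, 2, 10}
Tree: B1–B2, B2–B3, B3–B4, B4–B5, B5–B6, B6–B7, B7–B8
The largest bag has 3 vertices, giving width 2; this decomposition certifies tw(G) ≤ 2. Since 9–3–4–8–9 is a cycle in G, G is not acyclic. Forests are exactly the graphs of treewidth ≤ 1, so tw(G) ≥ 2. Hence tw(G) = 2 exactly.

2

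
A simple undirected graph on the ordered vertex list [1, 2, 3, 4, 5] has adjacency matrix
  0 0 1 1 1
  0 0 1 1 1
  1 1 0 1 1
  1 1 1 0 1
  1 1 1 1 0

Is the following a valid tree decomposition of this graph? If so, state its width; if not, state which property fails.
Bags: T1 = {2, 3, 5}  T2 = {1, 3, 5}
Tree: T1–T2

No — vertex 4 appears in no bag.

A tree decomposition must satisfy three properties: every vertex lies in some bag; for every edge, both endpoints lie together in some bag; and for every vertex, the bags containing it form a connected subtree. Here vertex 4 appears in no bag, so the decomposition is invalid.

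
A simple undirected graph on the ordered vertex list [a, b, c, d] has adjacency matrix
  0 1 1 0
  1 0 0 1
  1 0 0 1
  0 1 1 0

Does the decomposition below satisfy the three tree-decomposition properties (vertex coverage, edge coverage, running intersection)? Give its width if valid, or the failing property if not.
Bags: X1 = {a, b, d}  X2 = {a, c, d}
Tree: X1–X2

Vertex coverage: the bags together contain {a, b, c, d}, the full vertex set. Edge coverage: each edge of G has both endpoints in at least one bag. Running intersection: for every vertex, the bags containing it form a connected subtree. All three properties hold, so this is a valid tree decomposition of width max|bag| − 1 = 2, and hence tw(G) ≤ 2.

Yes; width 2.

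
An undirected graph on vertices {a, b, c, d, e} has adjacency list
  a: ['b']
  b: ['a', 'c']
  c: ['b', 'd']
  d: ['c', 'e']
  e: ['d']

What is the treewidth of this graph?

1

A width-1 tree decomposition is:
Bags: B1 = {a, b}  B2 = {b, c}  B3 = {c, d}  B4 = {d, e}
Tree: B1–B2, B2–B3, B3–B4
Every bag has size at most 2, so the width is 2 − 1 = 1 and tw(G) ≤ 1. Any graph with an edge has treewidth ≥ 1, and G has the edge a–b. Hence tw(G) = 1 exactly.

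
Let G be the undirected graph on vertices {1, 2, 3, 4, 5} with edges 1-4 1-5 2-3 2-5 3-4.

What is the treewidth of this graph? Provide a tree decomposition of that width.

Each bag holds 3 vertices, so the decomposition has width 2, which upper-bounds the treewidth. Since 3–2–5–1–4–3 is a cycle in G, G is not acyclic. Forests are exactly the graphs of treewidth ≤ 1, so tw(G) ≥ 2. Therefore the treewidth is 2.

Treewidth 2.
One such decomposition:
Bags: B1 = {2, 3, 5}  B2 = {1, 3, 5}  B3 = {1, 3, 4}
Tree: B1–B2, B2–B3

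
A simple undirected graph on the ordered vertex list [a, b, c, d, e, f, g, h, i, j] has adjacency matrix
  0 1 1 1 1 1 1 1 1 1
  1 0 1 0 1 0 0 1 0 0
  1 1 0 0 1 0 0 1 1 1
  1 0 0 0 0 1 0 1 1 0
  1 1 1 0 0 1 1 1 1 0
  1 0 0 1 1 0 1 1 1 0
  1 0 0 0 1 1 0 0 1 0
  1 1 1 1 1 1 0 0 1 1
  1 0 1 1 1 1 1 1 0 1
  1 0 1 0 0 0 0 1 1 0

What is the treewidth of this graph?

A width-4 tree decomposition is:
Bags: B1 = {a, e, f, h, i}  B2 = {a, c, e, h, i}  B3 = {a, b, c, e, h}  B4 = {a, d, f, h, i}  B5 = {a, e, f, g, i}  B6 = {a, c, h, i, j}
Tree: B1–B2, B2–B3, B1–B4, B1–B5, B2–B6
The largest bag has 5 vertices, giving width 4; this decomposition certifies tw(G) ≤ 4. On the other hand G contains the 5-clique {a, e, f, g, i}. A clique must lie in a single bag of any decomposition, so no decomposition can have width below 4. Combining the bounds, tw(G) = 4.

4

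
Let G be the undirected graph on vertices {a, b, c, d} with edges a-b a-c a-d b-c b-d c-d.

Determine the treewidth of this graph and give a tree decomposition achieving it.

Treewidth 3.
Bags: B1 = {a, b, c, d}
Tree: (single bag)

With just one bag of size 4, the width is 4 − 1 = 3, so tw(G) ≤ 3. Conversely, {a, b, c, d} is a clique of size 4, and the vertices of any clique must share a bag in every tree decomposition; so some bag has ≥ 4 vertices and tw(G) ≥ 3. Therefore the treewidth is 3.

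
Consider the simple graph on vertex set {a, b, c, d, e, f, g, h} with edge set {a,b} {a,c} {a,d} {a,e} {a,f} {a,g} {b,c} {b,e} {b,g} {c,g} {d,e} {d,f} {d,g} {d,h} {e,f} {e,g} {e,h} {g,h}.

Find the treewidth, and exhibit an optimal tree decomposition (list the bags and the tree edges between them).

Treewidth 3.
Bags: B1 = {a, d, e, g}  B2 = {d, e, g, h}  B3 = {a, b, e, g}  B4 = {a, d, e, f}  B5 = {a, b, c, g}
Tree: B1–B2, B1–B3, B1–B4, B3–B5

Every bag has size at most 4, so the width is 4 − 1 = 3 and tw(G) ≤ 3. For the lower bound, the 4 vertices {d, e, g, h} are pairwise adjacent, and any tree decomposition puts a clique entirely inside one bag — forcing width ≥ 3. The upper and lower bounds meet at 3, so that is the treewidth.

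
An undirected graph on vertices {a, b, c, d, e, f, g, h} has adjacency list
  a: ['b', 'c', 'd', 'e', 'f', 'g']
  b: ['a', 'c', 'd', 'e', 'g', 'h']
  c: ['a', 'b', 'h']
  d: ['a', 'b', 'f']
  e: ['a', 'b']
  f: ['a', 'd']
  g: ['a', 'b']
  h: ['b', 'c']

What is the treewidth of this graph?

2

A width-2 tree decomposition is:
Bags: B1 = {a, b, e}  B2 = {a, b, c}  B3 = {b, c, h}  B4 = {a, b, d}  B5 = {a, d, f}  B6 = {a, b, g}
Tree: B1–B2, B2–B3, B1–B4, B4–B5, B1–B6
Each bag holds 3 vertices, so the decomposition has width 2, which upper-bounds the treewidth. Conversely, {a, d, f} is a clique of size 3, and the vertices of any clique must share a bag in every tree decomposition; so some bag has ≥ 3 vertices and tw(G) ≥ 2. Therefore the treewidth is 2.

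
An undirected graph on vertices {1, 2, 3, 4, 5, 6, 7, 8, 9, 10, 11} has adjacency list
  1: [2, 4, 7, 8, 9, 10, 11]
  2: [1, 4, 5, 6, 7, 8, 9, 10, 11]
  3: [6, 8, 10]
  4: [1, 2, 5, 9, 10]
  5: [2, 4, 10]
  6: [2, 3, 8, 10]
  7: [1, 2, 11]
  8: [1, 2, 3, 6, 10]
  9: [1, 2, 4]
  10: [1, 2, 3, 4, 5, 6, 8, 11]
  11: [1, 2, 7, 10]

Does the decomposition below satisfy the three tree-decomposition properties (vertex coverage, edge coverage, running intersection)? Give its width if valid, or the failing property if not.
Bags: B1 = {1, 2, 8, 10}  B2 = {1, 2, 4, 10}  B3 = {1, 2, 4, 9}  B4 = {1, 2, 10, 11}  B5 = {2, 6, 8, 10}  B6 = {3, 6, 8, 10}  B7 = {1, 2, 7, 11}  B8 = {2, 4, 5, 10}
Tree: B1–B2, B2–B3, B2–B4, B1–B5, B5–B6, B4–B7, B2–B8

Yes; width 3.

Vertex coverage: the bags together contain {1, 2, 3, 4, 5, 6, 7, 8, 9, 10, 11}, the full vertex set. Edge coverage: each edge of G has both endpoints in at least one bag. Running intersection: for every vertex, the bags containing it form a connected subtree. All three properties hold, so this is a valid tree decomposition of width max|bag| − 1 = 3, and hence tw(G) ≤ 3.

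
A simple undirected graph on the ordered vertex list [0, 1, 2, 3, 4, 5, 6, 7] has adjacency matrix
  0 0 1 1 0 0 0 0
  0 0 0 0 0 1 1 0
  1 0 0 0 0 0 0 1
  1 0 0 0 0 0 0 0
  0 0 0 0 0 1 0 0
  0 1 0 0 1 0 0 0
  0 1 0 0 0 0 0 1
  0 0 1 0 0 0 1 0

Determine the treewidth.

1

A width-1 tree decomposition is:
Bags: B1 = {4, 5}  B2 = {1, 5}  B3 = {1, 6}  B4 = {6, 7}  B5 = {2, 7}  B6 = {0, 2}  B7 = {0, 3}
Tree: B1–B2, B2–B3, B3–B4, B4–B5, B5–B6, B6–B7
Each bag holds 2 vertices, so the decomposition has width 1, which upper-bounds the treewidth. Any graph with an edge has treewidth ≥ 1, and G has the edge 4–5. The upper and lower bounds meet at 1, so that is the treewidth.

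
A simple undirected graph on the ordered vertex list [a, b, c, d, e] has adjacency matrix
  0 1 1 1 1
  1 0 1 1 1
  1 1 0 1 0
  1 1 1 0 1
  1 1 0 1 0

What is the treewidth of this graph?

A width-3 tree decomposition is:
Bags: B1 = {a, b, c, d}  B2 = {a, b, d, e}
Tree: B1–B2
Every bag has size at most 4, so the width is 4 − 1 = 3 and tw(G) ≤ 3. Conversely, {a, b, d, e} is a clique of size 4, and the vertices of any clique must share a bag in every tree decomposition; so some bag has ≥ 4 vertices and tw(G) ≥ 3. Combining the bounds, tw(G) = 3.

3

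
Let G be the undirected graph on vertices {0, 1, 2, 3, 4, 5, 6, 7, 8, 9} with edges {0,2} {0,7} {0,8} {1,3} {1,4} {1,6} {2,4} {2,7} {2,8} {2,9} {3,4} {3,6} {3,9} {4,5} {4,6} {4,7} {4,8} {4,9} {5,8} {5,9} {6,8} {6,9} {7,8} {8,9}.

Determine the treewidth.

A width-3 tree decomposition is:
Bags: B1 = {2, 4, 8, 9}  B2 = {4, 6, 8, 9}  B3 = {4, 5, 8, 9}  B4 = {2, 4, 7, 8}  B5 = {3, 4, 6, 9}  B6 = {1, 3, 4, 6}  B7 = {0, 2, 7, 8}
Tree: B1–B2, B2–B3, B1–B4, B2–B5, B5–B6, B4–B7
Each bag holds 4 vertices, so the decomposition has width 3, which upper-bounds the treewidth. For the lower bound, the 4 vertices {0, 2, 7, 8} are pairwise adjacent, and any tree decomposition puts a clique entirely inside one bag — forcing width ≥ 3. Therefore the treewidth is 3.

3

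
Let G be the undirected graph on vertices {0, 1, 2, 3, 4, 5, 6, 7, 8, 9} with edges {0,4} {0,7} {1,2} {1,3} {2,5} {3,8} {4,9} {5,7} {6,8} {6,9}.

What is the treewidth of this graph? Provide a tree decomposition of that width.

Each bag holds 3 vertices, so the decomposition has width 2, which upper-bounds the treewidth. Since 9–6–8–3–1–2–5–7–0–4–9 is a cycle in G, G is not acyclic. Forests are exactly the graphs of treewidth ≤ 1, so tw(G) ≥ 2. Combining the bounds, tw(G) = 2.

Treewidth 2.
One optimal decomposition is:
Bags: B1 = {6, 8, 9}  B2 = {3, 8, 9}  B3 = {1, 3, 9}  B4 = {1, 2, 9}  B5 = {2, 5, 9}  B6 = {5, 7, 9}  B7 = {0, 7, 9}  B8 = {0, 4, 9}
Tree: B1–B2, B2–B3, B3–B4, B4–B5, B5–B6, B6–B7, B7–B8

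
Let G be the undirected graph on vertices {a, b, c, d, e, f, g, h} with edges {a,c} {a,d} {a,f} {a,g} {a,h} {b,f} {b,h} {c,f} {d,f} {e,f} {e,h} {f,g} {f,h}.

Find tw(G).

A width-2 tree decomposition is:
Bags: B1 = {a, c, f}  B2 = {a, f, g}  B3 = {a, f, h}  B4 = {e, f, h}  B5 = {b, f, h}  B6 = {a, d, f}
Tree: B1–B2, B1–B3, B3–B4, B3–B5, B2–B6
The largest bag has 3 vertices, giving width 2; this decomposition certifies tw(G) ≤ 2. On the other hand G contains the 3-clique {e, f, h}. A clique must lie in a single bag of any decomposition, so no decomposition can have width below 2. Combining the bounds, tw(G) = 2.

2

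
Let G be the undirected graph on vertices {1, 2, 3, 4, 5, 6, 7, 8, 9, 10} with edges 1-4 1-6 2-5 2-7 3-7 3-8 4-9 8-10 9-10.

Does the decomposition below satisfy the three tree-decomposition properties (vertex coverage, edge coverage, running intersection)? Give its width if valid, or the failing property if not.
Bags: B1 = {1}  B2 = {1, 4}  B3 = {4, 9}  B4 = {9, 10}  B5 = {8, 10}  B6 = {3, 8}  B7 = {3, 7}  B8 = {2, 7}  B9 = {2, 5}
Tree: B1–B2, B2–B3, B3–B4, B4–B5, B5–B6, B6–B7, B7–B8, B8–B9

No — vertex 6 appears in no bag.

A tree decomposition must satisfy three properties: every vertex lies in some bag; for every edge, both endpoints lie together in some bag; and for every vertex, the bags containing it form a connected subtree. Here vertex 6 appears in no bag, so the decomposition is invalid.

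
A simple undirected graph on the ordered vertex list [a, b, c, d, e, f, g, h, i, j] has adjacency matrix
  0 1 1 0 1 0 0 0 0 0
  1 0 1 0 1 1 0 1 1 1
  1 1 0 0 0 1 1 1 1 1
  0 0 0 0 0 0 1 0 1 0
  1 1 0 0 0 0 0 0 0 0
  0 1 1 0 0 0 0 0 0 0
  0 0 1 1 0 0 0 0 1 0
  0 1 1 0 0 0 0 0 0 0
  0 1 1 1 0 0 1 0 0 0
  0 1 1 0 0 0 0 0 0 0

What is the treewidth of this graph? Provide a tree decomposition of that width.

Treewidth 2.
One optimal decomposition is:
Bags: B1 = {b, c, f}  B2 = {b, c, j}  B3 = {a, b, c}  B4 = {b, c, h}  B5 = {b, c, i}  B6 = {a, b, e}  B7 = {c, g, i}  B8 = {d, g, i}
Tree: B1–B2, B2–B3, B1–B4, B2–B5, B3–B6, B5–B7, B7–B8

Every bag has size at most 3, so the width is 3 − 1 = 2 and tw(G) ≤ 2. Conversely, {d, g, i} is a clique of size 3, and the vertices of any clique must share a bag in every tree decomposition; so some bag has ≥ 3 vertices and tw(G) ≥ 2. Combining the bounds, tw(G) = 2.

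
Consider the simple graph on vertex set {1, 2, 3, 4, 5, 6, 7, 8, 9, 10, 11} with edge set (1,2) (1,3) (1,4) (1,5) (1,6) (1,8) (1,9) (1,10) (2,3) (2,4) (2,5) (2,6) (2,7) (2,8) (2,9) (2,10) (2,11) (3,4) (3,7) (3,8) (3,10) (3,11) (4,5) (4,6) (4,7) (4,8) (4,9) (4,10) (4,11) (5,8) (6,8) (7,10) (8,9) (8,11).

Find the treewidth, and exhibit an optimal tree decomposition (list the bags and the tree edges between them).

The largest bag has 5 vertices, giving width 4; this decomposition certifies tw(G) ≤ 4. On the other hand G contains the 5-clique {1, 2, 4, 8, 9}. A clique must lie in a single bag of any decomposition, so no decomposition can have width below 4. The upper and lower bounds meet at 4, so that is the treewidth.

Treewidth 4.
Bags: B1 = {1, 2, 3, 4, 10}  B2 = {1, 2, 3, 4, 8}  B3 = {2, 3, 4, 7, 10}  B4 = {1, 2, 4, 5, 8}  B5 = {1, 2, 4, 8, 9}  B6 = {2, 3, 4, 8, 11}  B7 = {1, 2, 4, 6, 8}
Tree: B1–B2, B1–B3, B2–B4, B2–B5, B2–B6, B2–B7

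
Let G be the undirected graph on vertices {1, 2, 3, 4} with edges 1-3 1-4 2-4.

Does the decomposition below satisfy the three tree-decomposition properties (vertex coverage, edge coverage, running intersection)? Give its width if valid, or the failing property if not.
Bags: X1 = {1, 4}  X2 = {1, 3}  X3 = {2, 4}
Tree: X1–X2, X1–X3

Every vertex of G appears in some bag (union = {1, 2, 3, 4}); every edge is covered by a bag; and for each vertex v the set of bags containing v is connected in the bag tree. The decomposition is therefore valid. The largest bag has 2 vertices, so the width is 1.

Yes; width 1.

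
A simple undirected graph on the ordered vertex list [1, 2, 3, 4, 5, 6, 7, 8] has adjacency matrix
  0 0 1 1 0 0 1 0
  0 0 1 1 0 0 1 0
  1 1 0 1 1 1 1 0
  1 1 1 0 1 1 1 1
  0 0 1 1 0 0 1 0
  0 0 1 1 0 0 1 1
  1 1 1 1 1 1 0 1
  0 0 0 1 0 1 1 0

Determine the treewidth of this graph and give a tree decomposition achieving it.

Every bag has size at most 4, so the width is 4 − 1 = 3 and tw(G) ≤ 3. For the lower bound, the 4 vertices {4, 6, 7, 8} are pairwise adjacent, and any tree decomposition puts a clique entirely inside one bag — forcing width ≥ 3. Combining the bounds, tw(G) = 3.

Treewidth 3.
One such decomposition:
Bags: B1 = {3, 4, 6, 7}  B2 = {1, 3, 4, 7}  B3 = {4, 6, 7, 8}  B4 = {3, 4, 5, 7}  B5 = {2, 3, 4, 7}
Tree: B1–B2, B1–B3, B2–B4, B4–B5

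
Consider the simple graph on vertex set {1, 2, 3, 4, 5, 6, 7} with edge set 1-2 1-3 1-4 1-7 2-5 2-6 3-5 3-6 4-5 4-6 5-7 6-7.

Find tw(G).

3

A width-3 tree decomposition is:
Bags: B1 = {1, 4, 5, 6}  B2 = {1, 5, 6, 7}  B3 = {1, 2, 5, 6}  B4 = {1, 3, 5, 6}
Tree: B1–B2, B2–B3, B3–B4
Each bag holds 4 vertices, so the decomposition has width 3, which upper-bounds the treewidth. For the lower bound: the 4 vertex sets {1,4}, {6,7}, {5}, {2} are disjoint, each induces a connected subgraph, and every pair is joined by at least one edge of G. Contracting each set to a single vertex therefore yields K_{4} as a minor, and since treewidth is minor-monotone, tw(G) ≥ tw(K_{4}) = 3. The upper and lower bounds meet at 3, so that is the treewidth.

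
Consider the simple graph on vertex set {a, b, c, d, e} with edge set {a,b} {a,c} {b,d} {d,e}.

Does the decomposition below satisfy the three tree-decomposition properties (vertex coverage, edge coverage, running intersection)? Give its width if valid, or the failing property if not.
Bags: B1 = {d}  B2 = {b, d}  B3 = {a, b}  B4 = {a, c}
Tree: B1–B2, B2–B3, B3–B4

No — vertex e appears in no bag.

A tree decomposition must satisfy three properties: every vertex lies in some bag; for every edge, both endpoints lie together in some bag; and for every vertex, the bags containing it form a connected subtree. Here vertex e appears in no bag, so the decomposition is invalid.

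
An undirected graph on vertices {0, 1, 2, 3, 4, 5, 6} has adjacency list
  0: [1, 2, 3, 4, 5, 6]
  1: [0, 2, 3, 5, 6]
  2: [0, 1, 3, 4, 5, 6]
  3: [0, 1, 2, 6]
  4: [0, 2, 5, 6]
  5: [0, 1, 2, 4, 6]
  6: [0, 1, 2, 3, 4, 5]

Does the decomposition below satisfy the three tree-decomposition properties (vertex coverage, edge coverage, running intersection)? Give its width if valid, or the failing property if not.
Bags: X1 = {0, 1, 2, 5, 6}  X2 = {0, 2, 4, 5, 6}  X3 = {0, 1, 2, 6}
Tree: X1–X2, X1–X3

No — vertex 3 appears in no bag.

A tree decomposition must satisfy three properties: every vertex lies in some bag; for every edge, both endpoints lie together in some bag; and for every vertex, the bags containing it form a connected subtree. Here vertex 3 appears in no bag, so the decomposition is invalid.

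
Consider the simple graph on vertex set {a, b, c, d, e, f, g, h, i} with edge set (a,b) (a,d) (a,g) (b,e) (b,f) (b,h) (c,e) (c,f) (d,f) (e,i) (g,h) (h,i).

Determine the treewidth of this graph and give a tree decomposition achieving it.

Treewidth 3.
One optimal decomposition is:
Bags: B1 = {a, g, h, i}  B2 = {a, b, h, i}  B3 = {a, b, e, i}  B4 = {a, b, d, e}  B5 = {b, d, e, f}  B6 = {c, d, e, f}
Tree: B1–B2, B2–B3, B3–B4, B4–B5, B5–B6

The largest bag has 4 vertices, giving width 3; this decomposition certifies tw(G) ≤ 3. For the lower bound: the 4 vertex sets {g,h,i}, {a}, {b}, {c,d,e,f} are disjoint, each induces a connected subgraph, and every pair is joined by at least one edge of G. Contracting each set to a single vertex therefore yields K_{4} as a minor, and since treewidth is minor-monotone, tw(G) ≥ tw(K_{4}) = 3. Combining the bounds, tw(G) = 3.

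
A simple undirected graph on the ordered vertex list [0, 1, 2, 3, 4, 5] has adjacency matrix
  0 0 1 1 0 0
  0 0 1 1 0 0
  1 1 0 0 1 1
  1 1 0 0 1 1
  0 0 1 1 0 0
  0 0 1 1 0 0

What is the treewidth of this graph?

A width-2 tree decomposition is:
Bags: B1 = {2, 3, 5}  B2 = {1, 2, 3}  B3 = {2, 3, 4}  B4 = {0, 2, 3}
Tree: B1–B2, B2–B3, B3–B4
Each bag holds 3 vertices, so the decomposition has width 2, which upper-bounds the treewidth. Since 2–5–3–1–2 is a cycle in G, G is not acyclic. Forests are exactly the graphs of treewidth ≤ 1, so tw(G) ≥ 2. Hence tw(G) = 2 exactly.

2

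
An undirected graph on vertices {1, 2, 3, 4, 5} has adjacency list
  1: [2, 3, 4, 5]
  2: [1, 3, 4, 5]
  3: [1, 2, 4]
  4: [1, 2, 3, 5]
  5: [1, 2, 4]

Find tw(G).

3

A width-3 tree decomposition is:
Bags: B1 = {1, 2, 3, 4}  B2 = {1, 2, 4, 5}
Tree: B1–B2
Each bag holds 4 vertices, so the decomposition has width 3, which upper-bounds the treewidth. For the lower bound, the 4 vertices {1, 2, 3, 4} are pairwise adjacent, and any tree decomposition puts a clique entirely inside one bag — forcing width ≥ 3. Combining the bounds, tw(G) = 3.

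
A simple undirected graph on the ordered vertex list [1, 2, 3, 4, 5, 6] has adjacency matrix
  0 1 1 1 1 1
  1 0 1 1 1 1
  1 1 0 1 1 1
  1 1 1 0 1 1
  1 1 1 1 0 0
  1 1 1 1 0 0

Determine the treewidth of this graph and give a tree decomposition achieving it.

The largest bag has 5 vertices, giving width 4; this decomposition certifies tw(G) ≤ 4. On the other hand G contains the 5-clique {1, 2, 3, 4, 5}. A clique must lie in a single bag of any decomposition, so no decomposition can have width below 4. The upper and lower bounds meet at 4, so that is the treewidth.

Treewidth 4.
One such decomposition:
Bags: B1 = {1, 2, 3, 4, 5}  B2 = {1, 2, 3, 4, 6}
Tree: B1–B2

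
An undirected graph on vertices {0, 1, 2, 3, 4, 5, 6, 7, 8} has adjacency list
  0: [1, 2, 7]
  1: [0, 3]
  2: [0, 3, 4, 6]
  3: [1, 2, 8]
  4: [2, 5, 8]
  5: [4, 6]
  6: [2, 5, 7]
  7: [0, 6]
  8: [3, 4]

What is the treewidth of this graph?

3

A width-3 tree decomposition is:
Bags: B1 = {0, 5, 6, 7}  B2 = {0, 2, 5, 6}  B3 = {0, 2, 4, 5}  B4 = {0, 1, 2, 4}  B5 = {1, 2, 3, 4}  B6 = {1, 3, 4, 8}
Tree: B1–B2, B2–B3, B3–B4, B4–B5, B5–B6
The largest bag has 4 vertices, giving width 3; this decomposition certifies tw(G) ≤ 3. For the lower bound: the 4 vertex sets {5,6,7}, {0}, {2}, {1,3,4,8} are disjoint, each induces a connected subgraph, and every pair is joined by at least one edge of G. Contracting each set to a single vertex therefore yields K_{4} as a minor, and since treewidth is minor-monotone, tw(G) ≥ tw(K_{4}) = 3. The upper and lower bounds meet at 3, so that is the treewidth.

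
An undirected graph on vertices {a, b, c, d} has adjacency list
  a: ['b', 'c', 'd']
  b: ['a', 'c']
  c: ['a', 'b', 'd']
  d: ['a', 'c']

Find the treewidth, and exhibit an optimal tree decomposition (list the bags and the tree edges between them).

Treewidth 2.
Bags: B1 = {a, b, c}  B2 = {a, c, d}
Tree: B1–B2

Each bag holds 3 vertices, so the decomposition has width 2, which upper-bounds the treewidth. Conversely, {a, c, d} is a clique of size 3, and the vertices of any clique must share a bag in every tree decomposition; so some bag has ≥ 3 vertices and tw(G) ≥ 2. Therefore the treewidth is 2.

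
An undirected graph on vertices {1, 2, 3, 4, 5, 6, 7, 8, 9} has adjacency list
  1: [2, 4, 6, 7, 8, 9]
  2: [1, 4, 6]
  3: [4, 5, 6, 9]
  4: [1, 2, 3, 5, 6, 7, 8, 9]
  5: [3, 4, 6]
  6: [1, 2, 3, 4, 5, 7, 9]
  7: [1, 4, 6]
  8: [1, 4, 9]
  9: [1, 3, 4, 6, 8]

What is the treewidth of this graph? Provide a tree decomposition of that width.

Treewidth 3.
One optimal decomposition is:
Bags: B1 = {1, 4, 6, 9}  B2 = {3, 4, 6, 9}  B3 = {1, 2, 4, 6}  B4 = {1, 4, 8, 9}  B5 = {3, 4, 5, 6}  B6 = {1, 4, 6, 7}
Tree: B1–B2, B1–B3, B1–B4, B2–B5, B1–B6

Each bag holds 4 vertices, so the decomposition has width 3, which upper-bounds the treewidth. Conversely, {1, 4, 8, 9} is a clique of size 4, and the vertices of any clique must share a bag in every tree decomposition; so some bag has ≥ 4 vertices and tw(G) ≥ 3. Hence tw(G) = 3 exactly.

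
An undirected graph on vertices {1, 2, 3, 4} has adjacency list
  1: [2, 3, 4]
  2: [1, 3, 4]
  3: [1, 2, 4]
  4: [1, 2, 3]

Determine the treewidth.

3

A width-3 tree decomposition is:
Bags: B1 = {1, 2, 3, 4}
Tree: (single bag)
With just one bag of size 4, the width is 4 − 1 = 3, so tw(G) ≤ 3. For the lower bound, the 4 vertices {1, 2, 3, 4} are pairwise adjacent, and any tree decomposition puts a clique entirely inside one bag — forcing width ≥ 3. The upper and lower bounds meet at 3, so that is the treewidth.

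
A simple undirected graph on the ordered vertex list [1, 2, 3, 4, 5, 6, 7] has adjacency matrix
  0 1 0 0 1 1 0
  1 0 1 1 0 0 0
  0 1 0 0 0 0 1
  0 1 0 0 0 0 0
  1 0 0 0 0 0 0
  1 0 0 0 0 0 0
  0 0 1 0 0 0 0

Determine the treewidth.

A width-1 tree decomposition is:
Bags: B1 = {1, 2}  B2 = {1, 5}  B3 = {2, 3}  B4 = {1, 6}  B5 = {3, 7}  B6 = {2, 4}
Tree: B1–B2, B1–B3, B2–B4, B3–B5, B3–B6
Every bag has size at most 2, so the width is 2 − 1 = 1 and tw(G) ≤ 1. Since G has at least one edge (e.g. 1–2), it is not an edgeless graph, so tw(G) ≥ 1. The upper and lower bounds meet at 1, so that is the treewidth.

1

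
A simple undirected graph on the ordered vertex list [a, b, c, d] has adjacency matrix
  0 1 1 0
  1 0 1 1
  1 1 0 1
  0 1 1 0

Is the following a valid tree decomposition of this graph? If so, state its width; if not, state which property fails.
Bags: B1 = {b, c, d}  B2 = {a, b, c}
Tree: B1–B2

Yes; width 2.

Vertex coverage: the bags together contain {a, b, c, d}, the full vertex set. Edge coverage: each edge of G has both endpoints in at least one bag. Running intersection: for every vertex, the bags containing it form a connected subtree. All three properties hold, so this is a valid tree decomposition of width max|bag| − 1 = 2, and hence tw(G) ≤ 2.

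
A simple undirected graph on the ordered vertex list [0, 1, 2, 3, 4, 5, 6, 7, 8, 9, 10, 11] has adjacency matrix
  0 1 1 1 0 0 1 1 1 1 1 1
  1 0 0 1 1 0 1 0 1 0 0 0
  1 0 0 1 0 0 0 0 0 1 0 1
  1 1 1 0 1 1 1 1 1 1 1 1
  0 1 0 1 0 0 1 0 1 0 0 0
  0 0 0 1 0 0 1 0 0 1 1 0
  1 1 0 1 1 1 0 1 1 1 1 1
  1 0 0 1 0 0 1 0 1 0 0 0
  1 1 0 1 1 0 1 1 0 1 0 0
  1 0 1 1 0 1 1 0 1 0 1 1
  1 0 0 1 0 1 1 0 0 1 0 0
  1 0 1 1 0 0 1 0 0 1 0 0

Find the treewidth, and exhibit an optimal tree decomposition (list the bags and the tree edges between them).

Every bag has size at most 5, so the width is 5 − 1 = 4 and tw(G) ≤ 4. For the lower bound, the 5 vertices {0, 2, 3, 9, 11} are pairwise adjacent, and any tree decomposition puts a clique entirely inside one bag — forcing width ≥ 4. Combining the bounds, tw(G) = 4.

Treewidth 4.
One such decomposition:
Bags: B1 = {0, 3, 6, 7, 8}  B2 = {0, 3, 6, 8, 9}  B3 = {0, 3, 6, 9, 11}  B4 = {0, 3, 6, 9, 10}  B5 = {0, 1, 3, 6, 8}  B6 = {3, 5, 6, 9, 10}  B7 = {0, 2, 3, 9, 11}  B8 = {1, 3, 4, 6, 8}
Tree: B1–B2, B2–B3, B2–B4, B2–B5, B4–B6, B3–B7, B5–B8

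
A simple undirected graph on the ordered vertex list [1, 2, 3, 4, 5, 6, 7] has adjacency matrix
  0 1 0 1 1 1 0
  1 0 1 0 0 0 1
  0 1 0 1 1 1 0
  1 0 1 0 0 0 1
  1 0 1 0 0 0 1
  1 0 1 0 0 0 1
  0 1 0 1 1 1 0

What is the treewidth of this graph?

A width-3 tree decomposition is:
Bags: B1 = {1, 3, 5, 7}  B2 = {1, 2, 3, 7}  B3 = {1, 3, 4, 7}  B4 = {1, 3, 6, 7}
Tree: B1–B2, B2–B3, B3–B4
The largest bag has 4 vertices, giving width 3; this decomposition certifies tw(G) ≤ 3. For the lower bound: the 4 vertex sets {5,7}, {2,3}, {1}, {4} are disjoint, each induces a connected subgraph, and every pair is joined by at least one edge of G. Contracting each set to a single vertex therefore yields K_{4} as a minor, and since treewidth is minor-monotone, tw(G) ≥ tw(K_{4}) = 3. Combining the bounds, tw(G) = 3.

3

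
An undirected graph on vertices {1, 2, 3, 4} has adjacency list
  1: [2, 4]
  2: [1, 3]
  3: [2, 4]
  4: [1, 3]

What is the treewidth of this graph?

A width-2 tree decomposition is:
Bags: B1 = {1, 3, 4}  B2 = {1, 2, 3}
Tree: B1–B2
Every bag has size at most 3, so the width is 3 − 1 = 2 and tw(G) ≤ 2. Since 3–4–1–2–3 is a cycle in G, G is not acyclic. Forests are exactly the graphs of treewidth ≤ 1, so tw(G) ≥ 2. Combining the bounds, tw(G) = 2.

2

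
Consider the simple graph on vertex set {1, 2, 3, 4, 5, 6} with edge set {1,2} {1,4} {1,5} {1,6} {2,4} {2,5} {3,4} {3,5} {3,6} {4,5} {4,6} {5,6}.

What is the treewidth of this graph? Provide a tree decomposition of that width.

Treewidth 3.
Bags: B1 = {1, 4, 5, 6}  B2 = {1, 2, 4, 5}  B3 = {3, 4, 5, 6}
Tree: B1–B2, B1–B3

The largest bag has 4 vertices, giving width 3; this decomposition certifies tw(G) ≤ 3. Conversely, {1, 2, 4, 5} is a clique of size 4, and the vertices of any clique must share a bag in every tree decomposition; so some bag has ≥ 4 vertices and tw(G) ≥ 3. Therefore the treewidth is 3.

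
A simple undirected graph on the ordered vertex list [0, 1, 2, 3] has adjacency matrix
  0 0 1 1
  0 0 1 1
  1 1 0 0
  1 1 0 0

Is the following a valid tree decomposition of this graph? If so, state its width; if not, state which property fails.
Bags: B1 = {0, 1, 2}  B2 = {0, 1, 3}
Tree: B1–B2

Yes; width 2.

Vertex coverage: the bags together contain {0, 1, 2, 3}, the full vertex set. Edge coverage: each edge of G has both endpoints in at least one bag. Running intersection: for every vertex, the bags containing it form a connected subtree. All three properties hold, so this is a valid tree decomposition of width max|bag| − 1 = 2, and hence tw(G) ≤ 2.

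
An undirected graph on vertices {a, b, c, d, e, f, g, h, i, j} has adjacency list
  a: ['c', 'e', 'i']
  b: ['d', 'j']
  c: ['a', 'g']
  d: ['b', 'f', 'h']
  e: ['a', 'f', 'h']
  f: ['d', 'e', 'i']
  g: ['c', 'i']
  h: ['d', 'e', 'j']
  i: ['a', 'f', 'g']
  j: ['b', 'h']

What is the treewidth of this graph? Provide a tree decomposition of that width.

The largest bag has 3 vertices, giving width 2; this decomposition certifies tw(G) ≤ 2. For the lower bound, G contains the cycle c–g–i–a–c, so G is not a forest; only forests have treewidth ≤ 1, hence tw(G) ≥ 2. Combining the bounds, tw(G) = 2.

Treewidth 2.
Bags: B1 = {a, c, g}  B2 = {a, g, i}  B3 = {a, e, i}  B4 = {e, f, i}  B5 = {e, f, h}  B6 = {d, f, h}  B7 = {d, h, j}  B8 = {b, d, j}
Tree: B1–B2, B2–B3, B3–B4, B4–B5, B5–B6, B6–B7, B7–B8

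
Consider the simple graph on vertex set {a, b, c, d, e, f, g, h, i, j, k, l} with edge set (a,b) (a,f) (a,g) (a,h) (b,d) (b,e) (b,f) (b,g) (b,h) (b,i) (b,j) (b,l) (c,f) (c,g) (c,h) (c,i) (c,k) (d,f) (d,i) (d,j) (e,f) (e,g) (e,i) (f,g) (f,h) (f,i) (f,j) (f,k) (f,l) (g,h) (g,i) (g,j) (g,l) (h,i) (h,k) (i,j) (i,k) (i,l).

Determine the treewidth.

4

A width-4 tree decomposition is:
Bags: B1 = {b, f, g, h, i}  B2 = {c, f, g, h, i}  B3 = {a, b, f, g, h}  B4 = {b, e, f, g, i}  B5 = {b, f, g, i, j}  B6 = {c, f, h, i, k}  B7 = {b, f, g, i, l}  B8 = {b, d, f, i, j}
Tree: B1–B2, B1–B3, B1–B4, B1–B5, B2–B6, B5–B7, B5–B8
The largest bag has 5 vertices, giving width 4; this decomposition certifies tw(G) ≤ 4. For the lower bound, the 5 vertices {a, b, f, g, h} are pairwise adjacent, and any tree decomposition puts a clique entirely inside one bag — forcing width ≥ 4. Combining the bounds, tw(G) = 4.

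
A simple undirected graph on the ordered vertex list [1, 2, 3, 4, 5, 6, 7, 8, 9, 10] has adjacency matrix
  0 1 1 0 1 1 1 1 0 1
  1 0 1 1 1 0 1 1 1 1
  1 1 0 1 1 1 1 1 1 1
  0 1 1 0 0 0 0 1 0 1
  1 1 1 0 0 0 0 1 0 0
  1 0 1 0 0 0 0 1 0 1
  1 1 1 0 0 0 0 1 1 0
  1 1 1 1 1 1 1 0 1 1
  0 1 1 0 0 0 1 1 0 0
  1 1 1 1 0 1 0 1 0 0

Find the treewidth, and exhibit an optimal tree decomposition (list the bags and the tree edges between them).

Treewidth 4.
One optimal decomposition is:
Bags: B1 = {1, 2, 3, 7, 8}  B2 = {1, 2, 3, 8, 10}  B3 = {2, 3, 4, 8, 10}  B4 = {1, 2, 3, 5, 8}  B5 = {1, 3, 6, 8, 10}  B6 = {2, 3, 7, 8, 9}
Tree: B1–B2, B2–B3, B1–B4, B2–B5, B1–B6

The largest bag has 5 vertices, giving width 4; this decomposition certifies tw(G) ≤ 4. For the lower bound, the 5 vertices {1, 2, 3, 8, 10} are pairwise adjacent, and any tree decomposition puts a clique entirely inside one bag — forcing width ≥ 4. Hence tw(G) = 4 exactly.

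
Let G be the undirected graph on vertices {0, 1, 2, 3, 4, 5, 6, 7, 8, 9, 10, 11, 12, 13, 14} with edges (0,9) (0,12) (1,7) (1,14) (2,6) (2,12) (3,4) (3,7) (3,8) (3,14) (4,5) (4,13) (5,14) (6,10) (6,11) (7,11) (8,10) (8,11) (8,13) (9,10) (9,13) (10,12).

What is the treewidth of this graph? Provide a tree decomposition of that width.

Each bag holds 4 vertices, so the decomposition has width 3, which upper-bounds the treewidth. For the lower bound: the 4 vertex sets {1,5,14}, {4}, {3}, {7,8,11,13} are disjoint, each induces a connected subgraph, and every pair is joined by at least one edge of G. Contracting each set to a single vertex therefore yields K_{4} as a minor, and since treewidth is minor-monotone, tw(G) ≥ tw(K_{4}) = 3. Hence tw(G) = 3 exactly.

Treewidth 3.
Bags: B1 = {1, 4, 5, 14}  B2 = {1, 3, 4, 14}  B3 = {1, 3, 4, 7}  B4 = {3, 4, 7, 13}  B5 = {3, 7, 8, 13}  B6 = {7, 8, 11, 13}  B7 = {8, 9, 11, 13}  B8 = {8, 9, 10, 11}  B9 = {6, 9, 10, 11}  B10 = {0, 6, 9, 10}  B11 = {0, 6, 10, 12}  B12 = {0, 2, 6, 12}
Tree: B1–B2, B2–B3, B3–B4, B4–B5, B5–B6, B6–B7, B7–B8, B8–B9, B9–B10, B10–B11, B11–B12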